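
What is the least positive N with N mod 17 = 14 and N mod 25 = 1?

201

x ≡ 14 (mod 17) gives x ∈ {14, 31, 48, 65, 82, 99, 116, 133, …}.
The first of these with x mod 25 = 1 is 201.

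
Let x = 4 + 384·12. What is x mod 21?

13

384·12 = 4608.
Dividing 4608 by 21 gives quotient 219 and remainder 9.
(4 + 9) mod 21 = 13.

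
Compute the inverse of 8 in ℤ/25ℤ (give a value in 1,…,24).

8·22 = 176 = 7·25 + 1, so 8⁻¹ ≡ 22 (mod 25).

22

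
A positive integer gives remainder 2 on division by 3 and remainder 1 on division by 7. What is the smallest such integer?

8

x ≡ 2 (mod 3) gives x ∈ {2, 5, 8}.
The first of these with x mod 7 = 1 is 8.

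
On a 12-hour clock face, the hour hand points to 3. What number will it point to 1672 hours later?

1672 = 139·12 + 4, so 1672 mod 12 = 4.
3 + 4 → 7 on a 12-hour dial.

7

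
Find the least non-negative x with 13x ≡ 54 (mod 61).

The inverse of 13 mod 61 is 47 (since 13·47 = 611 ≡ 1).
So x ≡ 47·54 = 2538 ≡ 37 (mod 61).

37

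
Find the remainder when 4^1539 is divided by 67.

By repeated squaring mod 67: 4^1≡4, 4^2≡16, 4^4≡55, 4^8≡10, 4^16≡33, 4^32≡17, 4^64≡21, 4^128≡39, 4^256≡47, 4^512≡65, 4^1024≡4.
1539 = 1 + 2 + 512 + 1024, so 4^1539 ≡ 4·16·65·4 ≡ 24 (mod 67).

24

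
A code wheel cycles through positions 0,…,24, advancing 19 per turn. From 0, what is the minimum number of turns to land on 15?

10

19⁻¹ ≡ 4 (mod 25) because 19·4 = 76 = 3·25 + 1.
Multiplying both sides by 4: x ≡ 4·15 = 60 ≡ 10 (mod 25).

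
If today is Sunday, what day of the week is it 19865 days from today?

Saturday

Dividing 19865 by 7 gives quotient 2837 and remainder 6.
Sunday + 6 days → Saturday.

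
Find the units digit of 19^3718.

Powers of 9 mod 10 repeat with period 2: 9, 1.
3718 leaves remainder 0 on division by 2, so 19^3718 ends in 1.

1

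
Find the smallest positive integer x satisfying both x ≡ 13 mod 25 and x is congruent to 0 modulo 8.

88

x ≡ 0 (mod 8) gives x ∈ {0, 8, 16, 24, 32, 40, 48, 56, …}.
The first of these with x mod 25 = 13 is 88.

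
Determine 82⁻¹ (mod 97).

97 = 1·82 + 15
82 = 5·15 + 7
15 = 2·7 + 1
7 = 7·1 + 0
Back-substituting gives 82·84 ≡ 1 (mod 97).

84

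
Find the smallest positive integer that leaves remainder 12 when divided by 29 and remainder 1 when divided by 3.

Since 3·10 ≡ 1 (mod 29), take x = 1 + 3·((12−1)·10 mod 29) = 1 + 3·23 = 70.
Check: 70 mod 29 = 12, 70 mod 3 = 1.

70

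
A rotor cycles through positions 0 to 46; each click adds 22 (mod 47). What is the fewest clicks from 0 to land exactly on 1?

15

47 = 2·22 + 3
22 = 7·3 + 1
3 = 3·1 + 0
Back-substituting gives 22·15 ≡ 1 (mod 47).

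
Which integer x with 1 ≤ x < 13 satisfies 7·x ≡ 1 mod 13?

7·2 = 14 = 1·13 + 1, so 7⁻¹ ≡ 2 (mod 13).

2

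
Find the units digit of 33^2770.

9

The units digit of 33^n cycles with period 4: 3, 9, 7, 1, …
2770 leaves remainder 2 on division by 4, so 33^2770 ends in 9.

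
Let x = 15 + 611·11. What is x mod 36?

611·11 = 6721.
6721 − 186·36 = 25, so 6721 ≡ 25 (mod 36).
(15 + 25) mod 36 = 4.

4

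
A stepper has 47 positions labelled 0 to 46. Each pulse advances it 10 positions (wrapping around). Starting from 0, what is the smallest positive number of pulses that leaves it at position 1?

47 = 4·10 + 7
10 = 1·7 + 3
7 = 2·3 + 1
3 = 3·1 + 0
Back-substituting gives 10·33 ≡ 1 (mod 47).

33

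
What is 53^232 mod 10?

1

Powers of 3 mod 10 repeat with period 4: 3, 9, 7, 1.
232 mod 4 = 0, so the last digit matches 3^4 = 1.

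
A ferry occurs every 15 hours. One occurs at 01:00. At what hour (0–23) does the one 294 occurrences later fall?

294·15 = 4410.
4410 mod 24 = 18 (since 183·24 = 4392).
(1 + 18) mod 24 = 19.

19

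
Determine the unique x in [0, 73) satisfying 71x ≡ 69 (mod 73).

The inverse of 71 mod 73 is 36 (since 71·36 = 2556 ≡ 1).
So x ≡ 36·69 = 2484 ≡ 2 (mod 73).

2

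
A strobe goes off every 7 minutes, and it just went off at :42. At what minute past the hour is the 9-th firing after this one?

45

9·7 = 63.
63 = 1·60 + 3, so 63 mod 60 = 3.
(42 + 3) mod 60 = 45.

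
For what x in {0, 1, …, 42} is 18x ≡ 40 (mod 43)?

18⁻¹ ≡ 12 (mod 43) because 18·12 = 216 = 5·43 + 1.
Multiplying both sides by 12: x ≡ 12·40 = 480 ≡ 7 (mod 43).

7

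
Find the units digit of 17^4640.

Powers of 7 mod 10 repeat with period 4: 7, 9, 3, 1.
4640 mod 4 = 0, so the last digit matches 7^4 = 1.

1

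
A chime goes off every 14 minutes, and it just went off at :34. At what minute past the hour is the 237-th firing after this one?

237·14 = 3318.
3318 mod 60 = 18 (since 55·60 = 3300).
(34 + 18) mod 60 = 52.

52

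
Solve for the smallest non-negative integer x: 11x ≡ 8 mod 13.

9

The inverse of 11 mod 13 is 6 (since 11·6 = 66 ≡ 1).
So x ≡ 6·8 = 48 ≡ 9 (mod 13).
Check: 11·9 = 99 = 7·13 + 8.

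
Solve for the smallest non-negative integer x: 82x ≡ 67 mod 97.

2

The inverse of 82 mod 97 is 84 (since 82·84 = 6888 ≡ 1).
So x ≡ 84·67 = 5628 ≡ 2 (mod 97).
Check: 82·2 = 164 = 1·97 + 67.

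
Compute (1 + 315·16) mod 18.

1

315·16 = 5040.
5040 − 280·18 = 0, so 5040 ≡ 0 (mod 18).
(1 + 0) mod 18 = 1.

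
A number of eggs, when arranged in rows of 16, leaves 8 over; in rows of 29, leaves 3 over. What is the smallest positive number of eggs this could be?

Since 29·5 ≡ 1 (mod 16), take x = 3 + 29·((8−3)·5 mod 16) = 3 + 29·9 = 264.
Check: 264 mod 16 = 8, 264 mod 29 = 3.

264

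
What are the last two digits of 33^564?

21

Square-and-reduce mod 100: 33^1≡33, 33^2≡89, 33^4≡21, 33^8≡41, 33^16≡81, 33^32≡61, 33^64≡21, 33^128≡41, 33^256≡81, 33^512≡61.
564 = 4 + 16 + 32 + 512, so 33^564 ≡ 21·81·61·61 ≡ 21 (mod 100).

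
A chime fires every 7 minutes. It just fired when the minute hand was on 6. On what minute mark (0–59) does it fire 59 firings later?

59

59·7 = 413.
413 = 6·60 + 53, so 413 mod 60 = 53.
(6 + 53) mod 60 = 59.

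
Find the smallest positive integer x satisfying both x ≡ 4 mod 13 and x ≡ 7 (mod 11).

95

Since 11·6 ≡ 1 (mod 13), take x = 7 + 11·((4−7)·6 mod 13) = 7 + 11·8 = 95.
Check: 95 mod 13 = 4, 95 mod 11 = 7.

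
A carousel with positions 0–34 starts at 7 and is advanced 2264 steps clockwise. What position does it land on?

2264 = 64·35 + 24, so 2264 mod 35 = 24.
(7 + 24) mod 35 = 31.

31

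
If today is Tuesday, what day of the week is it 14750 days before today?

Monday

14750 − 2107·7 = 1, so 14750 ≡ 1 (mod 7).
Tuesday − 1 day → Monday.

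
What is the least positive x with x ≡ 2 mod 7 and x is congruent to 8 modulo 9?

44

Since 9·4 ≡ 1 (mod 7), take x = 8 + 9·((2−8)·4 mod 7) = 8 + 9·4 = 44.
Check: 44 mod 7 = 2, 44 mod 9 = 8.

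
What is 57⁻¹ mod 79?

61

79 = 1·57 + 22
57 = 2·22 + 13
22 = 1·13 + 9
13 = 1·9 + 4
9 = 2·4 + 1
4 = 4·1 + 0
Back-substituting gives 57·61 ≡ 1 (mod 79).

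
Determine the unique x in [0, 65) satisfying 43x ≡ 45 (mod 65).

60

43⁻¹ ≡ 62 (mod 65) because 43·62 = 2666 = 41·65 + 1.
Multiplying both sides by 62: x ≡ 62·45 = 2790 ≡ 60 (mod 65).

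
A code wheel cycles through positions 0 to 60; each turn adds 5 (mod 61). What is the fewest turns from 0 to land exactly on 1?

49

5·49 = 245 = 4·61 + 1, so 5⁻¹ ≡ 49 (mod 61).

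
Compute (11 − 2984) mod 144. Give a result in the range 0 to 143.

Dividing 2984 by 144 gives quotient 20 and remainder 104.
(11 − 104) mod 144 = 51.

51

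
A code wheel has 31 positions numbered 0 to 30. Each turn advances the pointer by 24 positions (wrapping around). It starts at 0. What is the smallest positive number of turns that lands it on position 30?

24⁻¹ ≡ 22 (mod 31) because 24·22 = 528 = 17·31 + 1.
So x ≡ 22·30 = 660 ≡ 9 (mod 31).
Check: 24·9 = 216 = 6·31 + 30.

9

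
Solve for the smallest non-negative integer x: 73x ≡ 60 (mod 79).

69

The inverse of 73 mod 79 is 13 (since 73·13 = 949 ≡ 1).
Multiplying both sides by 13: x ≡ 13·60 = 780 ≡ 69 (mod 79).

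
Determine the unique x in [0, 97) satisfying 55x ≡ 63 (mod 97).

The inverse of 55 mod 97 is 30 (since 55·30 = 1650 ≡ 1).
So x ≡ 30·63 = 1890 ≡ 47 (mod 97).

47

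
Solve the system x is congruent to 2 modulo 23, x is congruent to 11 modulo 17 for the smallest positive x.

Since 17·19 ≡ 1 (mod 23), take x = 11 + 17·((2−11)·19 mod 23) = 11 + 17·13 = 232.
Check: 232 mod 23 = 2, 232 mod 17 = 11.

232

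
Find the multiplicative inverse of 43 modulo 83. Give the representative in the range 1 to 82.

56

43·56 = 2408 = 29·83 + 1, so 43⁻¹ ≡ 56 (mod 83).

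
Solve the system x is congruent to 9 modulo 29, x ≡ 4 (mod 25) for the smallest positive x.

154

x ≡ 4 (mod 25) gives x ∈ {4, 29, 54, 79, 104, 129, 154}.
The first of these with x mod 29 = 9 is 154.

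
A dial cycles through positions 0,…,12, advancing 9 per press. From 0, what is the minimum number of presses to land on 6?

5

9⁻¹ ≡ 3 (mod 13) because 9·3 = 27 = 2·13 + 1.
Multiplying both sides by 3: x ≡ 3·6 = 18 ≡ 5 (mod 13).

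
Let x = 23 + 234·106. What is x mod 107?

3

234·106 = 24804.
Dividing 24804 by 107 gives quotient 231 and remainder 87.
(23 + 87) mod 107 = 3.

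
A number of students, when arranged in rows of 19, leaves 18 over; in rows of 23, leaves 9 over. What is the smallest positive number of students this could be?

170

x ≡ 18 (mod 19) gives x ∈ {18, 37, 56, 75, 94, 113, 132, 151, …}.
The first of these with x mod 23 = 9 is 170.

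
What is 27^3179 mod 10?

Powers of 7 mod 10 repeat with period 4: 7, 9, 3, 1.
3179 mod 4 = 3, so the last digit matches 7^3 = 3.

3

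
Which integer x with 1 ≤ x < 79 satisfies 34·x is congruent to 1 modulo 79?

34·7 = 238 = 3·79 + 1, so 34⁻¹ ≡ 7 (mod 79).

7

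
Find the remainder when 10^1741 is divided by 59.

Successive squares of 10 mod 59: 10^1≡10, 10^2≡41, 10^4≡29, 10^8≡15, 10^16≡48, 10^32≡3, 10^64≡9, 10^128≡22, 10^256≡12, 10^512≡26, 10^1024≡27.
Since 1741 = 1 + 4 + 8 + 64 + 128 + 512 + 1024 in binary, 10^1741 ≡ 10·29·15·9·22·26·27 ≡ 10 (mod 59).

10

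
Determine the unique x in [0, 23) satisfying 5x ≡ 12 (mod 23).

5⁻¹ ≡ 14 (mod 23) because 5·14 = 70 = 3·23 + 1.
So x ≡ 14·12 = 168 ≡ 7 (mod 23).

7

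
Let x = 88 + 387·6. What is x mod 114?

387·6 = 2322.
2322 − 20·114 = 42, so 2322 ≡ 42 (mod 114).
(88 + 42) mod 114 = 16.

16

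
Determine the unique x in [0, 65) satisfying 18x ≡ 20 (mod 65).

18⁻¹ ≡ 47 (mod 65) because 18·47 = 846 = 13·65 + 1.
So x ≡ 47·20 = 940 ≡ 30 (mod 65).

30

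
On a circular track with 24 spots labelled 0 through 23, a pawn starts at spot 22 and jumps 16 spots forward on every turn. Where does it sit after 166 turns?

166·16 = 2656.
Dividing 2656 by 24 gives quotient 110 and remainder 16.
(22 + 16) mod 24 = 14.

14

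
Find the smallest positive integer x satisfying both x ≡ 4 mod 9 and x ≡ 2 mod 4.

22

Since 4·7 ≡ 1 (mod 9), take x = 2 + 4·((4−2)·7 mod 9) = 2 + 4·5 = 22.
Check: 22 mod 9 = 4, 22 mod 4 = 2.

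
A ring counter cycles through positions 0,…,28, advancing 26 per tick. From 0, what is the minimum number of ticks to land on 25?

26⁻¹ ≡ 19 (mod 29) because 26·19 = 494 = 17·29 + 1.
So x ≡ 19·25 = 475 ≡ 11 (mod 29).

11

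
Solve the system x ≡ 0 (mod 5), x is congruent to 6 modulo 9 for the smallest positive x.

15

x ≡ 0 (mod 5) gives x ∈ {0, 5, 10, 15}.
The first of these with x mod 9 = 6 is 15.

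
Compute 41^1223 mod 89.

58

By repeated squaring mod 89: 41^1≡41, 41^2≡79, 41^4≡11, 41^8≡32, 41^16≡45, 41^32≡67, 41^64≡39, 41^128≡8, 41^256≡64, 41^512≡2, 41^1024≡4.
Since 1223 = 1 + 2 + 4 + 64 + 128 + 1024 in binary, 41^1223 ≡ 41·79·11·39·8·4 ≡ 58 (mod 89).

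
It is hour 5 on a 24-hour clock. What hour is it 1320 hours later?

1320 − 55·24 = 0, so 1320 ≡ 0 (mod 24).
(5 + 0) mod 24 = 5.

5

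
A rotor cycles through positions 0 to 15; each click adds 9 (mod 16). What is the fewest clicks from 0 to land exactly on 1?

9·9 = 81 = 5·16 + 1, so 9⁻¹ ≡ 9 (mod 16).

9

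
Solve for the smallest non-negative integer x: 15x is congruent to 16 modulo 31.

30

15⁻¹ ≡ 29 (mod 31) because 15·29 = 435 = 14·31 + 1.
So x ≡ 29·16 = 464 ≡ 30 (mod 31).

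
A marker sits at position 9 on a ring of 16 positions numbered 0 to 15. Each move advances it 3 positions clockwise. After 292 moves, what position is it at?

5

292·3 = 876.
876 = 54·16 + 12, so 876 mod 16 = 12.
(9 + 12) mod 16 = 5.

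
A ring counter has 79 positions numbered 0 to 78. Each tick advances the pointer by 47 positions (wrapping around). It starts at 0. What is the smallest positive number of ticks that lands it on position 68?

47⁻¹ ≡ 37 (mod 79) because 47·37 = 1739 = 22·79 + 1.
So x ≡ 37·68 = 2516 ≡ 67 (mod 79).
Check: 47·67 = 3149 = 39·79 + 68.

67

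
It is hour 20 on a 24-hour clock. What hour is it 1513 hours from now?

Dividing 1513 by 24 gives quotient 63 and remainder 1.
(20 + 1) mod 24 = 21.

21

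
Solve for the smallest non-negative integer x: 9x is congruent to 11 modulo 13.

7

9⁻¹ ≡ 3 (mod 13) because 9·3 = 27 = 2·13 + 1.
Multiplying both sides by 3: x ≡ 3·11 = 33 ≡ 7 (mod 13).
Check: 9·7 = 63 = 4·13 + 11.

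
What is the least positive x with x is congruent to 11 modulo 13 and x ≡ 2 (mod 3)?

11

x ≡ 2 (mod 3) gives x ∈ {2, 5, 8, 11}.
The first of these with x mod 13 = 11 is 11.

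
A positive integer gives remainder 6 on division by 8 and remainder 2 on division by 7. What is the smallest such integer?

x ≡ 2 (mod 7) gives x ∈ {2, 9, 16, 23, 30}.
The first of these with x mod 8 = 6 is 30.

30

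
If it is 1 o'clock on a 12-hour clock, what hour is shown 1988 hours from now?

9

1988 = 165·12 + 8, so 1988 mod 12 = 8.
1 + 8 → 9 on a 12-hour dial.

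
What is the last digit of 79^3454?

1

Last digits of 9^n: 9, 1 (period 2).
3454 leaves remainder 0 on division by 2, so 79^3454 ends in 1.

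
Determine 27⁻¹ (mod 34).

34 = 1·27 + 7
27 = 3·7 + 6
7 = 1·6 + 1
6 = 6·1 + 0
Back-substituting gives 27·29 ≡ 1 (mod 34).

29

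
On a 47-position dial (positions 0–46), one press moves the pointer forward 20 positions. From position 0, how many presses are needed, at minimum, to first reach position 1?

40

47 = 2·20 + 7
20 = 2·7 + 6
7 = 1·6 + 1
6 = 6·1 + 0
Back-substituting gives 20·40 ≡ 1 (mod 47).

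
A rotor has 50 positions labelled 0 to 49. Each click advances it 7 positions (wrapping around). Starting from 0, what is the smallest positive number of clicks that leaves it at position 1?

43

7·43 = 301 = 6·50 + 1, so 7⁻¹ ≡ 43 (mod 50).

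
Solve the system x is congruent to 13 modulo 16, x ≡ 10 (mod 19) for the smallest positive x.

29

Since 19·11 ≡ 1 (mod 16), take x = 10 + 19·((13−10)·11 mod 16) = 10 + 19·1 = 29.
Check: 29 mod 16 = 13, 29 mod 19 = 10.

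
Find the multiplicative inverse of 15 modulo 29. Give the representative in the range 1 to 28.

2

29 = 1·15 + 14
15 = 1·14 + 1
14 = 14·1 + 0
Back-substituting gives 15·2 ≡ 1 (mod 29).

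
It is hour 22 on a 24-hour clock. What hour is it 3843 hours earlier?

19

3843 = 160·24 + 3, so 3843 mod 24 = 3.
(22 − 3) mod 24 = 19.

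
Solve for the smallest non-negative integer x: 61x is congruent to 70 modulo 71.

61⁻¹ ≡ 7 (mod 71) because 61·7 = 427 = 6·71 + 1.
Multiplying both sides by 7: x ≡ 7·70 = 490 ≡ 64 (mod 71).

64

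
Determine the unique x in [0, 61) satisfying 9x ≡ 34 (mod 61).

9⁻¹ ≡ 34 (mod 61) because 9·34 = 306 = 5·61 + 1.
Multiplying both sides by 34: x ≡ 34·34 = 1156 ≡ 58 (mod 61).
Check: 9·58 = 522 = 8·61 + 34.

58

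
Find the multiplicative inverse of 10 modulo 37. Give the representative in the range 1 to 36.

10·26 = 260 = 7·37 + 1, so 10⁻¹ ≡ 26 (mod 37).

26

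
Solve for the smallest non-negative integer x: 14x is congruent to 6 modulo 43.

14⁻¹ ≡ 40 (mod 43) because 14·40 = 560 = 13·43 + 1.
Multiplying both sides by 40: x ≡ 40·6 = 240 ≡ 25 (mod 43).

25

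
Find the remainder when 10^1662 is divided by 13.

By repeated squaring mod 13: 10^1≡10, 10^2≡9, 10^4≡3, 10^8≡9, 10^16≡3, 10^32≡9, 10^64≡3, 10^128≡9, 10^256≡3, 10^512≡9, 10^1024≡3.
Since 1662 = 2 + 4 + 8 + 16 + 32 + 64 + 512 + 1024 in binary, 10^1662 ≡ 9·3·9·3·9·3·9·3 ≡ 1 (mod 13).

1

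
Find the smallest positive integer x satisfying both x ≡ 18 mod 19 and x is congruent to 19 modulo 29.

512

x ≡ 18 (mod 19) gives x ∈ {18, 37, 56, 75, 94, 113, 132, 151, …}.
The first of these with x mod 29 = 19 is 512.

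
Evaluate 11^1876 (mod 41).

31

Square-and-reduce mod 41: 11^1≡11, 11^2≡39, 11^4≡4, 11^8≡16, 11^16≡10, 11^32≡18, 11^64≡37, 11^128≡16, 11^256≡10, 11^512≡18, 11^1024≡37.
Since 1876 = 4 + 16 + 64 + 256 + 512 + 1024 in binary, 11^1876 ≡ 4·10·37·10·18·37 ≡ 31 (mod 41).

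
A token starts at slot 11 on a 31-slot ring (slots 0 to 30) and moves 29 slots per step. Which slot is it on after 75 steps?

16

75·29 = 2175.
2175 − 70·31 = 5, so 2175 ≡ 5 (mod 31).
(11 + 5) mod 31 = 16.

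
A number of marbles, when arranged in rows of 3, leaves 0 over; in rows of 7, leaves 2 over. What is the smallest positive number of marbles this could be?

Since 7·1 ≡ 1 (mod 3), take x = 2 + 7·((0−2)·1 mod 3) = 2 + 7·1 = 9.
Check: 9 mod 3 = 0, 9 mod 7 = 2.

9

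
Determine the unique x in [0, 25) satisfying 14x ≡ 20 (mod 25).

5

The inverse of 14 mod 25 is 9 (since 14·9 = 126 ≡ 1).
So x ≡ 9·20 = 180 ≡ 5 (mod 25).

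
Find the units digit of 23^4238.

Last digits of 3^n: 3, 9, 7, 1 (period 4).
4238 leaves remainder 2 on division by 4, so 23^4238 ends in 9.

9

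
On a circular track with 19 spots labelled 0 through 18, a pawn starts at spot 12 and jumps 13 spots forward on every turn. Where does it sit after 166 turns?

4

166·13 = 2158.
2158 − 113·19 = 11, so 2158 ≡ 11 (mod 19).
(12 + 11) mod 19 = 4.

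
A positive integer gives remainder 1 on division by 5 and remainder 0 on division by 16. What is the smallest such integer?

16

Since 16·1 ≡ 1 (mod 5), take x = 0 + 16·((1−0)·1 mod 5) = 0 + 16·1 = 16.
Check: 16 mod 5 = 1, 16 mod 16 = 0.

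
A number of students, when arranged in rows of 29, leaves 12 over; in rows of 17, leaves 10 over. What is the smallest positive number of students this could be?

418

x ≡ 10 (mod 17) gives x ∈ {10, 27, 44, 61, 78, 95, 112, 129, …}.
The first of these with x mod 29 = 12 is 418.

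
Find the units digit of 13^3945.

The units digit of 13^n cycles with period 4: 3, 9, 7, 1, …
3945 mod 4 = 1, so the last digit matches 3^1 = 3.

3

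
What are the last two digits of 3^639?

67

Square-and-reduce mod 100: 3^1≡3, 3^2≡9, 3^4≡81, 3^8≡61, 3^16≡21, 3^32≡41, 3^64≡81, 3^128≡61, 3^256≡21, 3^512≡41.
639 = 1 + 2 + 4 + 8 + 16 + 32 + 64 + 512, so 3^639 ≡ 3·9·81·61·21·41·81·41 ≡ 67 (mod 100).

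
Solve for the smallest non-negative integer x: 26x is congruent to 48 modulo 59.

The inverse of 26 mod 59 is 25 (since 26·25 = 650 ≡ 1).
Multiplying both sides by 25: x ≡ 25·48 = 1200 ≡ 20 (mod 59).
Check: 26·20 = 520 = 8·59 + 48.

20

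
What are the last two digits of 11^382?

By repeated squaring mod 100: 11^1≡11, 11^2≡21, 11^4≡41, 11^8≡81, 11^16≡61, 11^32≡21, 11^64≡41, 11^128≡81, 11^256≡61.
382 = 2 + 4 + 8 + 16 + 32 + 64 + 256, so 11^382 ≡ 21·41·81·61·21·41·61 ≡ 21 (mod 100).

21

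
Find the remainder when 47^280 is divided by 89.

45

By repeated squaring mod 89: 47^1≡47, 47^2≡73, 47^4≡78, 47^8≡32, 47^16≡45, 47^32≡67, 47^64≡39, 47^128≡8, 47^256≡64.
280 = 8 + 16 + 256, so 47^280 ≡ 32·45·64 ≡ 45 (mod 89).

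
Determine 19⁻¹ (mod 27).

10

27 = 1·19 + 8
19 = 2·8 + 3
8 = 2·3 + 2
3 = 1·2 + 1
2 = 2·1 + 0
Back-substituting gives 19·10 ≡ 1 (mod 27).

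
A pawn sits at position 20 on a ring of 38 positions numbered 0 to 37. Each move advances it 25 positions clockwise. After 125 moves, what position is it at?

29

125·25 = 3125.
3125 mod 38 = 9 (since 82·38 = 3116).
(20 + 9) mod 38 = 29.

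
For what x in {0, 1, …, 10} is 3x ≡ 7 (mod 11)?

6

3⁻¹ ≡ 4 (mod 11) because 3·4 = 12 = 1·11 + 1.
So x ≡ 4·7 = 28 ≡ 6 (mod 11).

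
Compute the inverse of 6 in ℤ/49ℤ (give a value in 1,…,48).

41

49 = 8·6 + 1
6 = 6·1 + 0
Back-substituting gives 6·41 ≡ 1 (mod 49).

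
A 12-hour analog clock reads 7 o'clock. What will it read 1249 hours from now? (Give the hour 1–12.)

Dividing 1249 by 12 gives quotient 104 and remainder 1.
7 + 1 → 8 on a 12-hour dial.

8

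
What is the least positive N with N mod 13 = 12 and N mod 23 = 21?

x ≡ 12 (mod 13) gives x ∈ {12, 25, 38, 51, 64, 77, 90}.
The first of these with x mod 23 = 21 is 90.

90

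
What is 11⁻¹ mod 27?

5

27 = 2·11 + 5
11 = 2·5 + 1
5 = 5·1 + 0
Back-substituting gives 11·5 ≡ 1 (mod 27).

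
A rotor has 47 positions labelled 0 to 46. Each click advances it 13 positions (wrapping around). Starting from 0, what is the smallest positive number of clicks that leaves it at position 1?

29

47 = 3·13 + 8
13 = 1·8 + 5
8 = 1·5 + 3
5 = 1·3 + 2
3 = 1·2 + 1
2 = 2·1 + 0
Back-substituting gives 13·29 ≡ 1 (mod 47).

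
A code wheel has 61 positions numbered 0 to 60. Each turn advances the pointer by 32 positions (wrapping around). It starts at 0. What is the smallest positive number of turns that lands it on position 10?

The inverse of 32 mod 61 is 21 (since 32·21 = 672 ≡ 1).
So x ≡ 21·10 = 210 ≡ 27 (mod 61).

27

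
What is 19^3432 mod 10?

The units digit of 19^n cycles with period 2: 9, 1, …
3432 leaves remainder 0 on division by 2, so 19^3432 ends in 1.

1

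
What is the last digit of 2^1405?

Last digits of 2^n: 2, 4, 8, 6 (period 4).
1405 mod 4 = 1, so the last digit matches 2^1 = 2.

2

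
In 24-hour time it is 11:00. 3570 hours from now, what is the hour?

3570 = 148·24 + 18, so 3570 mod 24 = 18.
(11 + 18) mod 24 = 5.

5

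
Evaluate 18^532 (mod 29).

Square-and-reduce mod 29: 18^1≡18, 18^2≡5, 18^4≡25, 18^8≡16, 18^16≡24, 18^32≡25, 18^64≡16, 18^128≡24, 18^256≡25, 18^512≡16.
Since 532 = 4 + 16 + 512 in binary, 18^532 ≡ 25·24·16 ≡ 1 (mod 29).

1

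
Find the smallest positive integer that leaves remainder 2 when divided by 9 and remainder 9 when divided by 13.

74

Since 13·7 ≡ 1 (mod 9), take x = 9 + 13·((2−9)·7 mod 9) = 9 + 13·5 = 74.
Check: 74 mod 9 = 2, 74 mod 13 = 9.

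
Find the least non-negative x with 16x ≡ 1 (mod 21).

The inverse of 16 mod 21 is 4 (since 16·4 = 64 ≡ 1).
Multiplying both sides by 4: x ≡ 4·1 = 4 ≡ 4 (mod 21).

4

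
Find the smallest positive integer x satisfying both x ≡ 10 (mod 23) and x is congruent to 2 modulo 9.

56

x ≡ 2 (mod 9) gives x ∈ {2, 11, 20, 29, 38, 47, 56}.
The first of these with x mod 23 = 10 is 56.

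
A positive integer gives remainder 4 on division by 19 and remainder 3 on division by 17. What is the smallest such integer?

156

x ≡ 3 (mod 17) gives x ∈ {3, 20, 37, 54, 71, 88, 105, 122, …}.
The first of these with x mod 19 = 4 is 156.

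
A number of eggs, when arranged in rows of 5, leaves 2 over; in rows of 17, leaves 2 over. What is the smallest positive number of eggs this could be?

x ≡ 2 (mod 5) gives x ∈ {2}.
The first of these with x mod 17 = 2 is 2.

2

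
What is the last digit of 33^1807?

The units digit of 33^n cycles with period 4: 3, 9, 7, 1, …
1807 leaves remainder 3 on division by 4, so 33^1807 ends in 7.

7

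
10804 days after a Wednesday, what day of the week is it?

10804 = 1543·7 + 3, so 10804 mod 7 = 3.
Wednesday + 3 days → Saturday.

Saturday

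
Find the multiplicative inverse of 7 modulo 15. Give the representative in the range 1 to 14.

13

15 = 2·7 + 1
7 = 7·1 + 0
Back-substituting gives 7·13 ≡ 1 (mod 15).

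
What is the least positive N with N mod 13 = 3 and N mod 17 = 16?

x ≡ 3 (mod 13) gives x ∈ {3, 16}.
The first of these with x mod 17 = 16 is 16.

16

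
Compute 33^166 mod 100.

Square-and-reduce mod 100: 33^1≡33, 33^2≡89, 33^4≡21, 33^8≡41, 33^16≡81, 33^32≡61, 33^64≡21, 33^128≡41.
166 = 2 + 4 + 32 + 128, so 33^166 ≡ 89·21·61·41 ≡ 69 (mod 100).

69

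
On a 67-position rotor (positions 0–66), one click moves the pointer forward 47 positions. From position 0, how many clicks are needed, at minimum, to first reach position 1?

47·10 = 470 = 7·67 + 1, so 47⁻¹ ≡ 10 (mod 67).

10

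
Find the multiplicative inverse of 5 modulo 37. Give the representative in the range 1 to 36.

15

37 = 7·5 + 2
5 = 2·2 + 1
2 = 2·1 + 0
Back-substituting gives 5·15 ≡ 1 (mod 37).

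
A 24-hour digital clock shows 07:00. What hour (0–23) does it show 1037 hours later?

12

1037 mod 24 = 5 (since 43·24 = 1032).
(7 + 5) mod 24 = 12.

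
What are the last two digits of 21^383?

61

Successive squares of 21 mod 100: 21^1≡21, 21^2≡41, 21^4≡81, 21^8≡61, 21^16≡21, 21^32≡41, 21^64≡81, 21^128≡61, 21^256≡21.
383 = 1 + 2 + 4 + 8 + 16 + 32 + 64 + 256, so 21^383 ≡ 21·41·81·61·21·41·81·21 ≡ 61 (mod 100).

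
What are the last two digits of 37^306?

09

By repeated squaring mod 100: 37^1≡37, 37^2≡69, 37^4≡61, 37^8≡21, 37^16≡41, 37^32≡81, 37^64≡61, 37^128≡21, 37^256≡41.
Since 306 = 2 + 16 + 32 + 256 in binary, 37^306 ≡ 69·41·81·41 ≡ 9 (mod 100).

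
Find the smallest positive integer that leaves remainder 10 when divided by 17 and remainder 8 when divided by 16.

248

Since 16·16 ≡ 1 (mod 17), take x = 8 + 16·((10−8)·16 mod 17) = 8 + 16·15 = 248.
Check: 248 mod 17 = 10, 248 mod 16 = 8.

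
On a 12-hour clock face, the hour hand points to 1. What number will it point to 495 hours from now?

4

Dividing 495 by 12 gives quotient 41 and remainder 3.
1 + 3 → 4 on a 12-hour dial.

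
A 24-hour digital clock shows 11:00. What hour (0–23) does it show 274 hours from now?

21

Dividing 274 by 24 gives quotient 11 and remainder 10.
(11 + 10) mod 24 = 21.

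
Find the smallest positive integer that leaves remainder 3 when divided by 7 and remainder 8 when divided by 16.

24

Since 16·4 ≡ 1 (mod 7), take x = 8 + 16·((3−8)·4 mod 7) = 8 + 16·1 = 24.
Check: 24 mod 7 = 3, 24 mod 16 = 8.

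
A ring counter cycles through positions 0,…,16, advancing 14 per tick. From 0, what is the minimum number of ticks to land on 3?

The inverse of 14 mod 17 is 11 (since 14·11 = 154 ≡ 1).
Multiplying both sides by 11: x ≡ 11·3 = 33 ≡ 16 (mod 17).

16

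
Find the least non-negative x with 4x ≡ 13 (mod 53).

The inverse of 4 mod 53 is 40 (since 4·40 = 160 ≡ 1).
Multiplying both sides by 40: x ≡ 40·13 = 520 ≡ 43 (mod 53).
Check: 4·43 = 172 = 3·53 + 13.

43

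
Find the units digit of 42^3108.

Powers of 2 mod 10 repeat with period 4: 2, 4, 8, 6.
3108 mod 4 = 0, so the last digit matches 2^4 = 6.

6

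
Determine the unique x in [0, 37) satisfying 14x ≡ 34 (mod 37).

13

The inverse of 14 mod 37 is 8 (since 14·8 = 112 ≡ 1).
Multiplying both sides by 8: x ≡ 8·34 = 272 ≡ 13 (mod 37).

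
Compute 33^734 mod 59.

20

Successive squares of 33 mod 59: 33^1≡33, 33^2≡27, 33^4≡21, 33^8≡28, 33^16≡17, 33^32≡53, 33^64≡36, 33^128≡57, 33^256≡4, 33^512≡16.
734 = 2 + 4 + 8 + 16 + 64 + 128 + 512, so 33^734 ≡ 27·21·28·17·36·57·16 ≡ 20 (mod 59).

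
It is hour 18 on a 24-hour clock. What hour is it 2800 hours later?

10

2800 mod 24 = 16 (since 116·24 = 2784).
(18 + 16) mod 24 = 10.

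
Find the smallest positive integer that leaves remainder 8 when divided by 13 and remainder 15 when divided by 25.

Since 25·12 ≡ 1 (mod 13), take x = 15 + 25·((8−15)·12 mod 13) = 15 + 25·7 = 190.
Check: 190 mod 13 = 8, 190 mod 25 = 15.

190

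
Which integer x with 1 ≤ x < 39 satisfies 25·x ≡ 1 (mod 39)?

25

39 = 1·25 + 14
25 = 1·14 + 11
14 = 1·11 + 3
11 = 3·3 + 2
3 = 1·2 + 1
2 = 2·1 + 0
Back-substituting gives 25·25 ≡ 1 (mod 39).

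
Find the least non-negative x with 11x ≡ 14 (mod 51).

The inverse of 11 mod 51 is 14 (since 11·14 = 154 ≡ 1).
Multiplying both sides by 14: x ≡ 14·14 = 196 ≡ 43 (mod 51).
Check: 11·43 = 473 = 9·51 + 14.

43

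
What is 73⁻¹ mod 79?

13

79 = 1·73 + 6
73 = 12·6 + 1
6 = 6·1 + 0
Back-substituting gives 73·13 ≡ 1 (mod 79).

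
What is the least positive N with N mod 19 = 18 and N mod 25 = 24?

x ≡ 18 (mod 19) gives x ∈ {18, 37, 56, 75, 94, 113, 132, 151, …}.
The first of these with x mod 25 = 24 is 474.

474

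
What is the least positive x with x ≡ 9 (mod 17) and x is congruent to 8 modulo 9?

x ≡ 8 (mod 9) gives x ∈ {8, 17, 26}.
The first of these with x mod 17 = 9 is 26.

26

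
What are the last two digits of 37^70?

49

Square-and-reduce mod 100: 37^1≡37, 37^2≡69, 37^4≡61, 37^8≡21, 37^16≡41, 37^32≡81, 37^64≡61.
Since 70 = 2 + 4 + 64 in binary, 37^70 ≡ 69·61·61 ≡ 49 (mod 100).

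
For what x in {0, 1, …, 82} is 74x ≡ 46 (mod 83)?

41

74⁻¹ ≡ 46 (mod 83) because 74·46 = 3404 = 41·83 + 1.
So x ≡ 46·46 = 2116 ≡ 41 (mod 83).
Check: 74·41 = 3034 = 36·83 + 46.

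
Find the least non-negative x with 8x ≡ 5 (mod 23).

15

The inverse of 8 mod 23 is 3 (since 8·3 = 24 ≡ 1).
Multiplying both sides by 3: x ≡ 3·5 = 15 ≡ 15 (mod 23).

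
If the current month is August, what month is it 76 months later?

December

76 = 6·12 + 4, so 76 mod 12 = 4.
August + 4 months → December.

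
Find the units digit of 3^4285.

The units digit of 3^n cycles with period 4: 3, 9, 7, 1, …
4285 mod 4 = 1, so the last digit matches 3^1 = 3.

3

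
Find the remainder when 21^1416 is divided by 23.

3

Successive squares of 21 mod 23: 21^1≡21, 21^2≡4, 21^4≡16, 21^8≡3, 21^16≡9, 21^32≡12, 21^64≡6, 21^128≡13, 21^256≡8, 21^512≡18, 21^1024≡2.
1416 = 8 + 128 + 256 + 1024, so 21^1416 ≡ 3·13·8·2 ≡ 3 (mod 23).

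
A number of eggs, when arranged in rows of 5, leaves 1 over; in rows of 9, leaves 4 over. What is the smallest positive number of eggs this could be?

31

x ≡ 1 (mod 5) gives x ∈ {1, 6, 11, 16, 21, 26, 31}.
The first of these with x mod 9 = 4 is 31.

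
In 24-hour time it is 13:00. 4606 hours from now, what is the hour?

4606 = 191·24 + 22, so 4606 mod 24 = 22.
(13 + 22) mod 24 = 11.

11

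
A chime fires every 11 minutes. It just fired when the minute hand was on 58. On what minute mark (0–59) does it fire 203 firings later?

203·11 = 2233.
2233 mod 60 = 13 (since 37·60 = 2220).
(58 + 13) mod 60 = 11.

11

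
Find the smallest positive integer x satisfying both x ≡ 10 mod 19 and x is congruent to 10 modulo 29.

10

Since 29·2 ≡ 1 (mod 19), take x = 10 + 29·((10−10)·2 mod 19) = 10 + 29·0 = 10.
Check: 10 mod 19 = 10, 10 mod 29 = 10.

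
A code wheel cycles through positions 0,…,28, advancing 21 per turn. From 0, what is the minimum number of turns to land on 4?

The inverse of 21 mod 29 is 18 (since 21·18 = 378 ≡ 1).
Multiplying both sides by 18: x ≡ 18·4 = 72 ≡ 14 (mod 29).
Check: 21·14 = 294 = 10·29 + 4.

14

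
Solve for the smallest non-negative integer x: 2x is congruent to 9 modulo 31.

20

The inverse of 2 mod 31 is 16 (since 2·16 = 32 ≡ 1).
So x ≡ 16·9 = 144 ≡ 20 (mod 31).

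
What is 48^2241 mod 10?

Powers of 8 mod 10 repeat with period 4: 8, 4, 2, 6.
2241 mod 4 = 1, so the last digit matches 8^1 = 8.

8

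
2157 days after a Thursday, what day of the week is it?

2157 − 308·7 = 1, so 2157 ≡ 1 (mod 7).
Thursday + 1 day → Friday.

Friday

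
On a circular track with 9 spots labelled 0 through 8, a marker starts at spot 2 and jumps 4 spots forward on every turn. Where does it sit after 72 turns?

2

72·4 = 288.
Dividing 288 by 9 gives quotient 32 and remainder 0.
(2 + 0) mod 9 = 2.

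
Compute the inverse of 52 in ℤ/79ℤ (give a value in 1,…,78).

38

79 = 1·52 + 27
52 = 1·27 + 25
27 = 1·25 + 2
25 = 12·2 + 1
2 = 2·1 + 0
Back-substituting gives 52·38 ≡ 1 (mod 79).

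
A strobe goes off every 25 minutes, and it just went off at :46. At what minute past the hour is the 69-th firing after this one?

31

69·25 = 1725.
1725 − 28·60 = 45, so 1725 ≡ 45 (mod 60).
(46 + 45) mod 60 = 31.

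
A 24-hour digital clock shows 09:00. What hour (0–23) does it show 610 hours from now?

610 = 25·24 + 10, so 610 mod 24 = 10.
(9 + 10) mod 24 = 19.

19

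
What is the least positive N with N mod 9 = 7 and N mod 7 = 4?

25

x ≡ 4 (mod 7) gives x ∈ {4, 11, 18, 25}.
The first of these with x mod 9 = 7 is 25.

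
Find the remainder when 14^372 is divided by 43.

41

Square-and-reduce mod 43: 14^1≡14, 14^2≡24, 14^4≡17, 14^8≡31, 14^16≡15, 14^32≡10, 14^64≡14, 14^128≡24, 14^256≡17.
Since 372 = 4 + 16 + 32 + 64 + 256 in binary, 14^372 ≡ 17·15·10·14·17 ≡ 41 (mod 43).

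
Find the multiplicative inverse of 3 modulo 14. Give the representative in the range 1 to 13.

3·5 = 15 = 1·14 + 1, so 3⁻¹ ≡ 5 (mod 14).

5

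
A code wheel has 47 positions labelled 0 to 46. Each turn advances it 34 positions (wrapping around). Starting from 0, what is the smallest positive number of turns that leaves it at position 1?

47 = 1·34 + 13
34 = 2·13 + 8
13 = 1·8 + 5
8 = 1·5 + 3
5 = 1·3 + 2
3 = 1·2 + 1
2 = 2·1 + 0
Back-substituting gives 34·18 ≡ 1 (mod 47).

18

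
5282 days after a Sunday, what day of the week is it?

Thursday

5282 = 754·7 + 4, so 5282 mod 7 = 4.
Sunday + 4 days → Thursday.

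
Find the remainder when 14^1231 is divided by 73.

Square-and-reduce mod 73: 14^1≡14, 14^2≡50, 14^4≡18, 14^8≡32, 14^16≡2, 14^32≡4, 14^64≡16, 14^128≡37, 14^256≡55, 14^512≡32, 14^1024≡2.
1231 = 1 + 2 + 4 + 8 + 64 + 128 + 1024, so 14^1231 ≡ 14·50·18·32·16·37·2 ≡ 44 (mod 73).

44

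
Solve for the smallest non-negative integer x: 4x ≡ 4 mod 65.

The inverse of 4 mod 65 is 49 (since 4·49 = 196 ≡ 1).
Multiplying both sides by 49: x ≡ 49·4 = 196 ≡ 1 (mod 65).
Check: 4·1 = 4 = 0·65 + 4.

1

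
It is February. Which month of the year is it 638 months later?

638 = 53·12 + 2, so 638 mod 12 = 2.
February + 2 months → April.

April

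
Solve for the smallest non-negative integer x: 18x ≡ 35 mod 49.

The inverse of 18 mod 49 is 30 (since 18·30 = 540 ≡ 1).
Multiplying both sides by 30: x ≡ 30·35 = 1050 ≡ 21 (mod 49).

21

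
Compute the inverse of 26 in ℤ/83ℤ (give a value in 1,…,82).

16

83 = 3·26 + 5
26 = 5·5 + 1
5 = 5·1 + 0
Back-substituting gives 26·16 ≡ 1 (mod 83).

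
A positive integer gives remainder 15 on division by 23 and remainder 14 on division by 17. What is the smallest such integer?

x ≡ 14 (mod 17) gives x ∈ {14, 31, 48, 65, 82, 99, 116, 133, …}.
The first of these with x mod 23 = 15 is 337.

337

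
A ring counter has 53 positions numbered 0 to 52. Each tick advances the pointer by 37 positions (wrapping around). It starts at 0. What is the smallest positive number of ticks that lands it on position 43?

47

37⁻¹ ≡ 43 (mod 53) because 37·43 = 1591 = 30·53 + 1.
Multiplying both sides by 43: x ≡ 43·43 = 1849 ≡ 47 (mod 53).
Check: 37·47 = 1739 = 32·53 + 43.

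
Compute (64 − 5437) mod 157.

122

5437 − 34·157 = 99, so 5437 ≡ 99 (mod 157).
(64 − 99) mod 157 = 122.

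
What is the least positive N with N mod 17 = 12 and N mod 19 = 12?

12

Since 19·9 ≡ 1 (mod 17), take x = 12 + 19·((12−12)·9 mod 17) = 12 + 19·0 = 12.
Check: 12 mod 17 = 12, 12 mod 19 = 12.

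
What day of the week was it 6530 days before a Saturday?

6530 − 932·7 = 6, so 6530 ≡ 6 (mod 7).
Saturday − 6 days → Sunday.

Sunday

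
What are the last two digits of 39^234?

41

Successive squares of 39 mod 100: 39^1≡39, 39^2≡21, 39^4≡41, 39^8≡81, 39^16≡61, 39^32≡21, 39^64≡41, 39^128≡81.
234 = 2 + 8 + 32 + 64 + 128, so 39^234 ≡ 21·81·21·41·81 ≡ 41 (mod 100).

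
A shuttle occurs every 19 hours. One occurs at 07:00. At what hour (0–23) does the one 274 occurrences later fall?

274·19 = 5206.
5206 mod 24 = 22 (since 216·24 = 5184).
(7 + 22) mod 24 = 5.

5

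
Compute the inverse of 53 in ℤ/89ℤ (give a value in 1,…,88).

89 = 1·53 + 36
53 = 1·36 + 17
36 = 2·17 + 2
17 = 8·2 + 1
2 = 2·1 + 0
Back-substituting gives 53·42 ≡ 1 (mod 89).

42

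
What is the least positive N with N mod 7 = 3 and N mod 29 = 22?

80

x ≡ 3 (mod 7) gives x ∈ {3, 10, 17, 24, 31, 38, 45, 52, …}.
The first of these with x mod 29 = 22 is 80.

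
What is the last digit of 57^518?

9

Powers of 7 mod 10 repeat with period 4: 7, 9, 3, 1.
518 leaves remainder 2 on division by 4, so 57^518 ends in 9.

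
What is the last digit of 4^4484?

The units digit of 4^n cycles with period 2: 4, 6, …
4484 leaves remainder 0 on division by 2, so 4^4484 ends in 6.

6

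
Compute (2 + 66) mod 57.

66 = 1·57 + 9, so 66 mod 57 = 9.
(2 + 9) mod 57 = 11.

11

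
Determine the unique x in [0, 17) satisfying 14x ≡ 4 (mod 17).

The inverse of 14 mod 17 is 11 (since 14·11 = 154 ≡ 1).
So x ≡ 11·4 = 44 ≡ 10 (mod 17).
Check: 14·10 = 140 = 8·17 + 4.

10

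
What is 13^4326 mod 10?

9

Last digits of 3^n: 3, 9, 7, 1 (period 4).
4326 leaves remainder 2 on division by 4, so 13^4326 ends in 9.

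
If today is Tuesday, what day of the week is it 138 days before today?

Thursday

138 − 19·7 = 5, so 138 ≡ 5 (mod 7).
Tuesday − 5 days → Thursday.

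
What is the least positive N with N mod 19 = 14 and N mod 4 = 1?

33

x ≡ 1 (mod 4) gives x ∈ {1, 5, 9, 13, 17, 21, 25, 29, …}.
The first of these with x mod 19 = 14 is 33.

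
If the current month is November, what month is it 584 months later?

July

584 − 48·12 = 8, so 584 ≡ 8 (mod 12).
November + 8 months → July.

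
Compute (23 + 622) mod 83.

622 − 7·83 = 41, so 622 ≡ 41 (mod 83).
(23 + 41) mod 83 = 64.

64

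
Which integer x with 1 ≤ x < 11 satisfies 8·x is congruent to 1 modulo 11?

7

11 = 1·8 + 3
8 = 2·3 + 2
3 = 1·2 + 1
2 = 2·1 + 0
Back-substituting gives 8·7 ≡ 1 (mod 11).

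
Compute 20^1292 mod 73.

Square-and-reduce mod 73: 20^1≡20, 20^2≡35, 20^4≡57, 20^8≡37, 20^16≡55, 20^32≡32, 20^64≡2, 20^128≡4, 20^256≡16, 20^512≡37, 20^1024≡55.
Since 1292 = 4 + 8 + 256 + 1024 in binary, 20^1292 ≡ 57·37·16·55 ≡ 41 (mod 73).

41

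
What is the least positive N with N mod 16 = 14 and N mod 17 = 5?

Since 17·1 ≡ 1 (mod 16), take x = 5 + 17·((14−5)·1 mod 16) = 5 + 17·9 = 158.
Check: 158 mod 16 = 14, 158 mod 17 = 5.

158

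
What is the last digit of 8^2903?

2

Last digits of 8^n: 8, 4, 2, 6 (period 4).
2903 leaves remainder 3 on division by 4, so 8^2903 ends in 2.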